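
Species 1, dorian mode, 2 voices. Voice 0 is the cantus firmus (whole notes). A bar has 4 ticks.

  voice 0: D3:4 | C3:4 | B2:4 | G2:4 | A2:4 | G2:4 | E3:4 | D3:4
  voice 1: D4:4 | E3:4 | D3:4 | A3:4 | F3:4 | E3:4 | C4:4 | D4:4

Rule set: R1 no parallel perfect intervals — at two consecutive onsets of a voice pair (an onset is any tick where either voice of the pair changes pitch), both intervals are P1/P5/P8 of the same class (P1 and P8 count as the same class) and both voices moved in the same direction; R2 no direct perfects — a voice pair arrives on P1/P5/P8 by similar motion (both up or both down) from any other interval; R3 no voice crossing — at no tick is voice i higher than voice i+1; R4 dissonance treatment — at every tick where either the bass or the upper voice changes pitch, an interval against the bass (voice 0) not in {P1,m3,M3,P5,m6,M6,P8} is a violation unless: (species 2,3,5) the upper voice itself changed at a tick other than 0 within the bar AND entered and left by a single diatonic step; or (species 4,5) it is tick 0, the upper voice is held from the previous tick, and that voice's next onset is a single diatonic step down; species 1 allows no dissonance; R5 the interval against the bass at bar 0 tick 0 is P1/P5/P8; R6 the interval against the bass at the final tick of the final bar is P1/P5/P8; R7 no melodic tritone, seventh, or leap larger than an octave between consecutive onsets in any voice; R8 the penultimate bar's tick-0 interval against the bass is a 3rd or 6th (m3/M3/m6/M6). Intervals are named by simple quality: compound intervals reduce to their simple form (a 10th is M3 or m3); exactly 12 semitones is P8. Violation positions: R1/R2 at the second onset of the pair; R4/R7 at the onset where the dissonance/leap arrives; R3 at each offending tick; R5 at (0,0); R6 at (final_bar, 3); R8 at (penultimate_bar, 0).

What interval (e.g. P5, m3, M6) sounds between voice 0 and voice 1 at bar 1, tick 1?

M3

voice 0=C3 voice 1=E3 -> M3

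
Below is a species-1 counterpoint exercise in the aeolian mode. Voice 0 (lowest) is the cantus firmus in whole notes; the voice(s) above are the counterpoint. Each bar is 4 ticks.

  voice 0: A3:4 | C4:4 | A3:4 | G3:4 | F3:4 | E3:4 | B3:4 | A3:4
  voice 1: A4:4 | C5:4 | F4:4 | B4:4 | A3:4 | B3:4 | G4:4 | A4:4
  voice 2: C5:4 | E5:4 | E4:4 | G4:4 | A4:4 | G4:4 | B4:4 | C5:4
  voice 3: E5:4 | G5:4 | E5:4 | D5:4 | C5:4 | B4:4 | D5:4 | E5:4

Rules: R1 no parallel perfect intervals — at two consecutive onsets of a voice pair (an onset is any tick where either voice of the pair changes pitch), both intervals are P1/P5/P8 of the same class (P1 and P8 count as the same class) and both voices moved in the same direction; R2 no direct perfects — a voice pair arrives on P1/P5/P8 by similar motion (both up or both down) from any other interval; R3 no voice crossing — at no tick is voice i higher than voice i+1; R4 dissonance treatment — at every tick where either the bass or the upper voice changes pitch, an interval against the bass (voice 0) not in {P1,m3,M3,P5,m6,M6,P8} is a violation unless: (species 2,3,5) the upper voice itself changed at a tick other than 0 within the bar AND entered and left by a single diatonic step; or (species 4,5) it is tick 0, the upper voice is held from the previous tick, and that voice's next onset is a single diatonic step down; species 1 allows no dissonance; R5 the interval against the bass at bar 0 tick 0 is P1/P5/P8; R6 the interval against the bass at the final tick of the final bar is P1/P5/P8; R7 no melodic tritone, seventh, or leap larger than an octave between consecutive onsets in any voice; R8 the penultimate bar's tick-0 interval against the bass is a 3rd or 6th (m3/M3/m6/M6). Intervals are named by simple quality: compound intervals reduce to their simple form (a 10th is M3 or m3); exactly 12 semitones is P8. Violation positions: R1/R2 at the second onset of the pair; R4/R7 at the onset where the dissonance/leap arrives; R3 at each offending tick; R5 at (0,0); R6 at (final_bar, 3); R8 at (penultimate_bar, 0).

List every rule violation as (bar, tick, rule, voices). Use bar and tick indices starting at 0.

(0, 0, R5, (0, 2))
(1, 0, R1, (0, 1))
(1, 0, R1, (0, 3))
(1, 0, R1, (1, 3))
(2, 0, R1, (0, 3))
(2, 0, R2, (0, 2))
(2, 0, R2, (2, 3))
(2, 0, R3, (1, 2))
(2, 1, R3, (1, 2))
(2, 2, R3, (1, 2))
(2, 3, R3, (1, 2))
(3, 0, R1, (0, 3))
(3, 0, R3, (1, 2))
(3, 0, R7, (1,))
(3, 1, R3, (1, 2))
(3, 2, R3, (1, 2))
(3, 3, R3, (1, 2))
(4, 0, R1, (0, 3))
(4, 0, R7, (1,))
(5, 0, R1, (0, 3))
(6, 0, R2, (0, 2))
(6, 0, R2, (1, 3))
(6, 0, R8, (0, 2))
(7, 0, R1, (1, 3))
(7, 3, R6, (0, 2))

bar 0: v0=A3 v1=A4 v2=C5 v3=E5 downbeat P5
bar 1: v0=C4 v1=C5 v2=E5 v3=G5 downbeat P5
bar 2: v0=A3 v1=F4 v2=E4 v3=E5 downbeat P5
bar 3: v0=G3 v1=B4 v2=G4 v3=D5 downbeat P5
bar 4: v0=F3 v1=A3 v2=A4 v3=C5 downbeat P5
bar 5: v0=E3 v1=B3 v2=G4 v3=B4 downbeat P5
bar 6: v0=B3 v1=G4 v2=B4 v3=D5 downbeat m3
bar 7: v0=A3 v1=A4 v2=C5 v3=E5 downbeat P5
  -> R5 @ bar 0 tick 0 v(0, 2): opens on m3
  -> R1 @ bar 1 tick 0 v(0, 1): A3/A4 P8 -> C4/C5 P8 similar
  -> R1 @ bar 1 tick 0 v(0, 3): A3/E5 P5 -> C4/G5 P5 similar
  -> R1 @ bar 1 tick 0 v(1, 3): A4/E5 P5 -> C5/G5 P5 similar
  -> R1 @ bar 2 tick 0 v(0, 3): C4/G5 P5 -> A3/E5 P5 similar
  -> R2 @ bar 2 tick 0 v(0, 2): C4/E5 M3 -> A3/E4 P5 similar
  -> R2 @ bar 2 tick 0 v(2, 3): E5/G5 m3 -> E4/E5 P8 similar
  -> R3 @ bar 2 tick 0 v(1, 2): F4 above E4
  -> R3 @ bar 2 tick 1 v(1, 2): F4 above E4
  -> R3 @ bar 2 tick 2 v(1, 2): F4 above E4
  -> R3 @ bar 2 tick 3 v(1, 2): F4 above E4
  -> R1 @ bar 3 tick 0 v(0, 3): A3/E5 P5 -> G3/D5 P5 similar
  -> R3 @ bar 3 tick 0 v(1, 2): B4 above G4
  -> R7 @ bar 3 tick 0 v(1,): F4->B4 leap 6st
  -> R3 @ bar 3 tick 1 v(1, 2): B4 above G4
  -> R3 @ bar 3 tick 2 v(1, 2): B4 above G4
  -> R3 @ bar 3 tick 3 v(1, 2): B4 above G4
  -> R1 @ bar 4 tick 0 v(0, 3): G3/D5 P5 -> F3/C5 P5 similar
  -> R7 @ bar 4 tick 0 v(1,): B4->A3 leap 14st
  -> R1 @ bar 5 tick 0 v(0, 3): F3/C5 P5 -> E3/B4 P5 similar
  -> R2 @ bar 6 tick 0 v(0, 2): E3/G4 m3 -> B3/B4 P8 similar
  -> R2 @ bar 6 tick 0 v(1, 3): B3/B4 P8 -> G4/D5 P5 similar
  -> R8 @ bar 6 tick 0 v(0, 2): penult P8 not 3rd/6th
  -> R1 @ bar 7 tick 0 v(1, 3): G4/D5 P5 -> A4/E5 P5 similar
  -> R6 @ bar 7 tick 3 v(0, 2): closes on m3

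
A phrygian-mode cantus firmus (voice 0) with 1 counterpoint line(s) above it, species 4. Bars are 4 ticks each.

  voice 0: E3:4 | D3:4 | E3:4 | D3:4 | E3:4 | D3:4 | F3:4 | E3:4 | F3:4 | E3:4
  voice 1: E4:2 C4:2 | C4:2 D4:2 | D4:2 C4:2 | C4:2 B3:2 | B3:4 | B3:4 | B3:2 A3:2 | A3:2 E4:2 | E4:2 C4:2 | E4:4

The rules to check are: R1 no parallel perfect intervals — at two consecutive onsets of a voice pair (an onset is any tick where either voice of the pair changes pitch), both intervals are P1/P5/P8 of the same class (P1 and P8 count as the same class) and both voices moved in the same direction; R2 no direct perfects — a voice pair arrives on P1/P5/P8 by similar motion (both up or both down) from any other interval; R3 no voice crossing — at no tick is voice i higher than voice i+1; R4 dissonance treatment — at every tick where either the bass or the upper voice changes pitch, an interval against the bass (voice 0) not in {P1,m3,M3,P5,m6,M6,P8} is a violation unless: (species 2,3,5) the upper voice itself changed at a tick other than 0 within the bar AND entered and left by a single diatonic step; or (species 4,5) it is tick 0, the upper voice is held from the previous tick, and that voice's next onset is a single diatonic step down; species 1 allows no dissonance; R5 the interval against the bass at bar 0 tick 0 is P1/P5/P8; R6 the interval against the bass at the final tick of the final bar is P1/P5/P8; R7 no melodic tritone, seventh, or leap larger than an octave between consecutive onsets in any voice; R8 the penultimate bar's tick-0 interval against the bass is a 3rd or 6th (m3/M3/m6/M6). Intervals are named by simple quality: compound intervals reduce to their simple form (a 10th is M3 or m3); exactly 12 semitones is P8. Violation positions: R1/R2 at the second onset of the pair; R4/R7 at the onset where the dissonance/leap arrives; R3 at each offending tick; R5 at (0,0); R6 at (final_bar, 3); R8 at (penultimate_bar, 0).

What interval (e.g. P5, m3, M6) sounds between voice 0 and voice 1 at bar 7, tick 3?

P8

voice 0=E3 voice 1=E4 -> P8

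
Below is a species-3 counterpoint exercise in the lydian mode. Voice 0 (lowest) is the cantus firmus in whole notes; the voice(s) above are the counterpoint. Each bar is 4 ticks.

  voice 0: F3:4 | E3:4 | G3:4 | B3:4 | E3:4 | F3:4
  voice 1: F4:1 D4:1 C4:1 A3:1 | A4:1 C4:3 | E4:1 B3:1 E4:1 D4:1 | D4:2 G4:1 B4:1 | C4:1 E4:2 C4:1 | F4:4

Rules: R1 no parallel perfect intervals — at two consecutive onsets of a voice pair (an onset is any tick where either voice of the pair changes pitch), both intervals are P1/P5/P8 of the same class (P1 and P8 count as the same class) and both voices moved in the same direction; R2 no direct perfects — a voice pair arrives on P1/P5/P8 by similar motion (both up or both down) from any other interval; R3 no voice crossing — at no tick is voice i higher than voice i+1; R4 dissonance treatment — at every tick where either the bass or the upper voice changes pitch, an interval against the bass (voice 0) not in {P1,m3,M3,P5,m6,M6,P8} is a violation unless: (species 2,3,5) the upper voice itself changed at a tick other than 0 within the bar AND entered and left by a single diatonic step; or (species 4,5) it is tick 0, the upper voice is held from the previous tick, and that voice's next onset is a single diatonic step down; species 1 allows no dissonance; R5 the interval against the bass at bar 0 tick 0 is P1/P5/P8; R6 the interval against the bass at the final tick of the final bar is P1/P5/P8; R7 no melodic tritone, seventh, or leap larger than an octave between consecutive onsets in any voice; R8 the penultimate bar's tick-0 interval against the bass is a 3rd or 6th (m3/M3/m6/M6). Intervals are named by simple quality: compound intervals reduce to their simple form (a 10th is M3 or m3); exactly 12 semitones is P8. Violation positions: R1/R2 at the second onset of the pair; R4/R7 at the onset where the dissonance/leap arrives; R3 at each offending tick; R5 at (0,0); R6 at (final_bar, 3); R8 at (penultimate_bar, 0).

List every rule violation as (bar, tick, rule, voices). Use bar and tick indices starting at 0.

(1, 0, R4, (0, 1))
(4, 0, R7, (1,))
(5, 0, R2, (0, 1))

bar 0: v0=F3 v1=F4 downbeat P8
bar 1: v0=E3 v1=A4 downbeat P4
bar 2: v0=G3 v1=E4 downbeat M6
bar 3: v0=B3 v1=D4 downbeat m3
bar 4: v0=E3 v1=C4 downbeat m6
bar 5: v0=F3 v1=F4 downbeat P8
  -> R4 @ bar 1 tick 0 v(0, 1): E3/A4 P4 untreated
  -> R7 @ bar 4 tick 0 v(1,): B4->C4 leap 11st
  -> R2 @ bar 5 tick 0 v(0, 1): E3/C4 m6 -> F3/F4 P8 similar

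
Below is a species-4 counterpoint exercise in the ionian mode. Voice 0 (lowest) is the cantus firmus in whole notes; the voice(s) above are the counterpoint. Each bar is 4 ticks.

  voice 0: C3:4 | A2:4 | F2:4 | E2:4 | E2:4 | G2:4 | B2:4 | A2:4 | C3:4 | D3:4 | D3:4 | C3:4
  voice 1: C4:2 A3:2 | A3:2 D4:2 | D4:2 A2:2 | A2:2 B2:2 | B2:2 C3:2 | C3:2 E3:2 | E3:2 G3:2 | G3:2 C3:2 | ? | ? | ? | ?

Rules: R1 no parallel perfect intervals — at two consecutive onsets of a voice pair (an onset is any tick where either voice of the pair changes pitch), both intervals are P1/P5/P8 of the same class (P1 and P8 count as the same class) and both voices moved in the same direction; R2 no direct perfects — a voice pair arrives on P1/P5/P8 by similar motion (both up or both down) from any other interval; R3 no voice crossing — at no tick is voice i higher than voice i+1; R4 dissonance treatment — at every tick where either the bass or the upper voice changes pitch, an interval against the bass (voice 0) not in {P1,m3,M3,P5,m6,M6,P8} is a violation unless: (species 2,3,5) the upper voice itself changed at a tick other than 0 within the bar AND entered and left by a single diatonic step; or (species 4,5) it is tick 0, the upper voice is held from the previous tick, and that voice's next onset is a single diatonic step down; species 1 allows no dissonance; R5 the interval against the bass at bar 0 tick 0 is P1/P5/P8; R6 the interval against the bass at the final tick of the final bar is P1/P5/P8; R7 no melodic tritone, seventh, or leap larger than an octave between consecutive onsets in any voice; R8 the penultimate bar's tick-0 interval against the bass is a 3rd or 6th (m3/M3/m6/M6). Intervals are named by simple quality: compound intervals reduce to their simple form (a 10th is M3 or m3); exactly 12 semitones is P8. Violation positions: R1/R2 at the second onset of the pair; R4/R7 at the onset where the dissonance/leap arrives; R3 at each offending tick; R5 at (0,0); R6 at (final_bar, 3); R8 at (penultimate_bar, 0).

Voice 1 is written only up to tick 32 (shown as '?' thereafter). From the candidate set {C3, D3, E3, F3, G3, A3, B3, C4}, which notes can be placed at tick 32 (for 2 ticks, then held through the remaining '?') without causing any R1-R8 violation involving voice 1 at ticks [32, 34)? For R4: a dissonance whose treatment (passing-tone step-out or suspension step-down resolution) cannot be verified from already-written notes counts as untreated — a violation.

{A3, C3, E3}

C3: legal
D3: violates R4
E3: legal
F3: violates R4
G3: violates R2
A3: legal
B3: violates R4,R7
C4: violates R2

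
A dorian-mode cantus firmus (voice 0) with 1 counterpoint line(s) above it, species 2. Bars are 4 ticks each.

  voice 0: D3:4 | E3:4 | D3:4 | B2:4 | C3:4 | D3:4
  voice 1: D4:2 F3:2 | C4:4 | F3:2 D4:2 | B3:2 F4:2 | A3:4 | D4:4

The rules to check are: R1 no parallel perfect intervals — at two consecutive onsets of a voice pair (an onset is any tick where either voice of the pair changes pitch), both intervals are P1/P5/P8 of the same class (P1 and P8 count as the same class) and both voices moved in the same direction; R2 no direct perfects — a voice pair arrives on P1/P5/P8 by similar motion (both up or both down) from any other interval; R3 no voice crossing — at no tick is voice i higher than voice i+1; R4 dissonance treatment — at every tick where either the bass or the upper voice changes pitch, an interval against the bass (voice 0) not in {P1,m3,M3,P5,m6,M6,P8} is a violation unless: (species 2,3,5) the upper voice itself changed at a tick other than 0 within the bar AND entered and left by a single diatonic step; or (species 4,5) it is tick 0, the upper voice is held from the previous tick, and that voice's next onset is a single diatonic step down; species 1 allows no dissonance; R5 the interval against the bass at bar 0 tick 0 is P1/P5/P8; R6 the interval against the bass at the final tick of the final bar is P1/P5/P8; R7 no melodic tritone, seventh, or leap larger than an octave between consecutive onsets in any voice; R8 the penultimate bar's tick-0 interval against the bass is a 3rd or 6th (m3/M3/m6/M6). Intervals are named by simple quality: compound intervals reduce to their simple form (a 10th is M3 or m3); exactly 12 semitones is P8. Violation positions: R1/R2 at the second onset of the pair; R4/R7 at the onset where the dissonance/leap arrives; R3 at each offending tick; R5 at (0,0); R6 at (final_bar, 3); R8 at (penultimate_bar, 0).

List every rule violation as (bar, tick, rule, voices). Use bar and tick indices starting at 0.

bar 0: v0=D3 v1=D4 downbeat P8
bar 1: v0=E3 v1=C4 downbeat m6
bar 2: v0=D3 v1=F3 downbeat m3
bar 3: v0=B2 v1=B3 downbeat P8
bar 4: v0=C3 v1=A3 downbeat M6
bar 5: v0=D3 v1=D4 downbeat P8
  -> R1 @ bar 3 tick 0 v(0, 1): D3/D4 P8 -> B2/B3 P8 similar
  -> R4 @ bar 3 tick 2 v(0, 1): B2/F4 TT untreated
  -> R7 @ bar 3 tick 2 v(1,): B3->F4 leap 6st
  -> R2 @ bar 5 tick 0 v(0, 1): C3/A3 M6 -> D3/D4 P8 similar

(3, 0, R1, (0, 1))
(3, 2, R4, (0, 1))
(3, 2, R7, (1,))
(5, 0, R2, (0, 1))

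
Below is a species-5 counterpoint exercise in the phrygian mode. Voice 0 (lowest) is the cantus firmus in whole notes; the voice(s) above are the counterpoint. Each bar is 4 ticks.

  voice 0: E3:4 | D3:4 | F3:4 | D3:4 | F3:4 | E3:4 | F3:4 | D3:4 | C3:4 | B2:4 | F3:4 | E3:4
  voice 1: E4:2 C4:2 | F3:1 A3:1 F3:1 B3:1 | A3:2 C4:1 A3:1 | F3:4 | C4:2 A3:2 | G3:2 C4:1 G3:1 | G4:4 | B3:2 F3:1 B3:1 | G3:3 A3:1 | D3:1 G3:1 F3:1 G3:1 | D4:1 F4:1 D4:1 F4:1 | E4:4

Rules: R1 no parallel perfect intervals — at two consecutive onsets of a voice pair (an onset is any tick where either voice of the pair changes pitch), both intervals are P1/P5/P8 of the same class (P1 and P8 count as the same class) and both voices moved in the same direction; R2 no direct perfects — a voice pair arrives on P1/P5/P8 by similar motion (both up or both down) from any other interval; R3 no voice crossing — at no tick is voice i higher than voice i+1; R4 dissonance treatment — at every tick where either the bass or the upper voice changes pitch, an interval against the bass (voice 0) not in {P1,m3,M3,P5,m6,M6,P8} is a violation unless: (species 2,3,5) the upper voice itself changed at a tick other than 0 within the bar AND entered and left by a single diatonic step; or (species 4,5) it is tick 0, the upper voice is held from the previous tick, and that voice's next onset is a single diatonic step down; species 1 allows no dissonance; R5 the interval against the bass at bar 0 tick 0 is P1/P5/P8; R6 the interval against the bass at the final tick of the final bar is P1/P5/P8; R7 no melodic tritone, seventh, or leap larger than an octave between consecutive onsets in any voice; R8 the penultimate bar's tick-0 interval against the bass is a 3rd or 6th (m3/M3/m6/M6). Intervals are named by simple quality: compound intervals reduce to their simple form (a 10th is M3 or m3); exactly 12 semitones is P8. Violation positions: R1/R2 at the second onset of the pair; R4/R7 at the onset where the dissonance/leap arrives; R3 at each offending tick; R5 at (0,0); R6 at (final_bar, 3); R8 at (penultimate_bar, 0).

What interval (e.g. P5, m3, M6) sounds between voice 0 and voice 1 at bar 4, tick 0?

voice 0=F3 voice 1=C4 -> P5

P5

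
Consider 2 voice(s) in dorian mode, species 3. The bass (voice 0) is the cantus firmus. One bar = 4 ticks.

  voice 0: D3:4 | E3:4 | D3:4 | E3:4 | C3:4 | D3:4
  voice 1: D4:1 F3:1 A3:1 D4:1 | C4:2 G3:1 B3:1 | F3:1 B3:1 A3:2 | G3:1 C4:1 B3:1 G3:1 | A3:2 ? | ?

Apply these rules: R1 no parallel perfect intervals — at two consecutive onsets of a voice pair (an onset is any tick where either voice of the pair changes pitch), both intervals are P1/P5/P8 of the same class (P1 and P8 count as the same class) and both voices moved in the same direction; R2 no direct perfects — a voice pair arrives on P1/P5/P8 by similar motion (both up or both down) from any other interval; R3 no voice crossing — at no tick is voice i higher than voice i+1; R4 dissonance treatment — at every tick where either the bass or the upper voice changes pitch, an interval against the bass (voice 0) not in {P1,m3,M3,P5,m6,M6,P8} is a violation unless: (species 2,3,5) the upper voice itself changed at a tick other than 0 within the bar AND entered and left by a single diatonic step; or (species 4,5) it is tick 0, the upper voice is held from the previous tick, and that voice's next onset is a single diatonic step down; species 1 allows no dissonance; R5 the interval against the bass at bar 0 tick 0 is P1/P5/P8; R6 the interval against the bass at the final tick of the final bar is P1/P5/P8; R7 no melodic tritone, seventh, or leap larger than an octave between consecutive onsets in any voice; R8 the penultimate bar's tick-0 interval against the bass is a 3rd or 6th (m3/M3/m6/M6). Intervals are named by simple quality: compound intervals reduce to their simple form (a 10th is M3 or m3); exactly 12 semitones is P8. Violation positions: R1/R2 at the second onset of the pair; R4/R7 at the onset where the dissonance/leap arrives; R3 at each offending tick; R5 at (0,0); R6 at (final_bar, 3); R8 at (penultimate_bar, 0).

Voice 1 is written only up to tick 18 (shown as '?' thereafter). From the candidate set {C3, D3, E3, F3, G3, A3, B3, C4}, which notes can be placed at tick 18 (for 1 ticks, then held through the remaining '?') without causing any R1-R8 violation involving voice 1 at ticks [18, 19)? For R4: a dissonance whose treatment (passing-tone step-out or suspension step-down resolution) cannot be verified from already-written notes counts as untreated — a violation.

C3: legal
D3: violates R4
E3: legal
F3: violates R4
G3: legal
A3: legal
B3: violates R4
C4: legal

{A3, C3, C4, E3, G3}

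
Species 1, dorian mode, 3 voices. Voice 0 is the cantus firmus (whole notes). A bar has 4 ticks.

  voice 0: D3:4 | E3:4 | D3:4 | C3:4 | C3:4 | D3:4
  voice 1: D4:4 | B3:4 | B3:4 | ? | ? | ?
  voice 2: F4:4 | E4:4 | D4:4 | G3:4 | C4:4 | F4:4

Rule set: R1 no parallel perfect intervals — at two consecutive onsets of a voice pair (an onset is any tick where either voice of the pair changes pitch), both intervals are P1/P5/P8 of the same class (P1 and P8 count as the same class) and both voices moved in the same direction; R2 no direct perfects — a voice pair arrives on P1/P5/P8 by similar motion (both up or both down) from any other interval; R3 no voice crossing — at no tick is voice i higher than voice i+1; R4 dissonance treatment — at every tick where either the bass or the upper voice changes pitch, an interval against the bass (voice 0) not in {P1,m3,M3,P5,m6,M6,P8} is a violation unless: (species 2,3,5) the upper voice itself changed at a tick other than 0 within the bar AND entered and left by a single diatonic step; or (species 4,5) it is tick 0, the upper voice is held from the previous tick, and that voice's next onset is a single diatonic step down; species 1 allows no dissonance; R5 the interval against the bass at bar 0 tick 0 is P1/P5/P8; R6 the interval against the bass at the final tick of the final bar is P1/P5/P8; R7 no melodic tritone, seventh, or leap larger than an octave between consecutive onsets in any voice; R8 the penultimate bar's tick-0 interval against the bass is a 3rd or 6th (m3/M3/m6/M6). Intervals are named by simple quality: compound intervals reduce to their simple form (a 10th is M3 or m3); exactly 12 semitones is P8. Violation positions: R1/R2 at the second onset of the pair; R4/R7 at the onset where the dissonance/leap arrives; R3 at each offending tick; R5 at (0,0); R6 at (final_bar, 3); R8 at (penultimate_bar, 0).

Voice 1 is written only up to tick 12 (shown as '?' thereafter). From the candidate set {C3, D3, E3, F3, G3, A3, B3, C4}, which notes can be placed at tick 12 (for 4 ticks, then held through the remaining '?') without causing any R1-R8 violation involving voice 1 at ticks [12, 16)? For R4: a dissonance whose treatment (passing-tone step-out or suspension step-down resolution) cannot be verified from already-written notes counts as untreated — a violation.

{E3}

C3: violates R2,R7
D3: violates R4
E3: legal
F3: violates R4,R7
G3: violates R2
A3: violates R3
B3: violates R3,R4
C4: violates R3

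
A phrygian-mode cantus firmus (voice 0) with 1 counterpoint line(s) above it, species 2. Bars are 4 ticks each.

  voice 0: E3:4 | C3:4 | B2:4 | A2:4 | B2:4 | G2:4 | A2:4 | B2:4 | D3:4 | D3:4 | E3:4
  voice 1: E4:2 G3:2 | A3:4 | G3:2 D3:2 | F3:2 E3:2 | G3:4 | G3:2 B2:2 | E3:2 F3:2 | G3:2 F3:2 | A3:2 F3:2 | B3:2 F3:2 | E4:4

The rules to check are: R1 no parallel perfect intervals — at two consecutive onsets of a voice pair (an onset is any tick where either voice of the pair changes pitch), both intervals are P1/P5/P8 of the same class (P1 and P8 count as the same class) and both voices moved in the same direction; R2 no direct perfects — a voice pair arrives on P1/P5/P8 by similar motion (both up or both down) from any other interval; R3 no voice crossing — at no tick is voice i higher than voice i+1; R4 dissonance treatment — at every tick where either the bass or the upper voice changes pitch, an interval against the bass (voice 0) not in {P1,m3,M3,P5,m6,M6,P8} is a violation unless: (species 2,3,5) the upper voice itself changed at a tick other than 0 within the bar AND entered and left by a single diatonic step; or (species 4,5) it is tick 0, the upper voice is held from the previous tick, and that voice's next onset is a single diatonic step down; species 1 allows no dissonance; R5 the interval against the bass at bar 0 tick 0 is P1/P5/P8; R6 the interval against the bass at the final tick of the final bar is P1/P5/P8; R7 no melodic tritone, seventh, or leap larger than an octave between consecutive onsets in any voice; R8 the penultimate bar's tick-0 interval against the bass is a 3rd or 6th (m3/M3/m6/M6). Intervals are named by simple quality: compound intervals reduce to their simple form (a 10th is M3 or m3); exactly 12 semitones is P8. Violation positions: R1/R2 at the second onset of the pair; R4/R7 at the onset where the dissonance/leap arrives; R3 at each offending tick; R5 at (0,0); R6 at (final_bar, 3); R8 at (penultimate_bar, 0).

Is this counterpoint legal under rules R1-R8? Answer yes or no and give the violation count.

No (7 violations)

bar 0: v0=E3 v1=E4 (P8)
bar 1: v0=C3 v1=A3 (M6)
bar 2: v0=B2 v1=G3 (m6)
bar 3: v0=A2 v1=F3 (m6)
bar 4: v0=B2 v1=G3 (m6)
bar 5: v0=G2 v1=G3 (P8)
bar 6: v0=A2 v1=E3 (P5)
bar 7: v0=B2 v1=G3 (m6)
bar 8: v0=D3 v1=A3 (P5)
bar 9: v0=D3 v1=B3 (M6)
bar 10: v0=E3 v1=E4 (P8)
  R2 @ bar6.0: G2/B2 M3 -> A2/E3 P5 similar
  R4 @ bar7.2: B2/F3 TT untreated
  R2 @ bar8.0: B2/F3 TT -> D3/A3 P5 similar
  R7 @ bar9.0: F3->B3 leap 6st
  R7 @ bar9.2: B3->F3 leap 6st
  R2 @ bar10.0: D3/F3 m3 -> E3/E4 P8 similar
  R7 @ bar10.0: F3->E4 leap 11st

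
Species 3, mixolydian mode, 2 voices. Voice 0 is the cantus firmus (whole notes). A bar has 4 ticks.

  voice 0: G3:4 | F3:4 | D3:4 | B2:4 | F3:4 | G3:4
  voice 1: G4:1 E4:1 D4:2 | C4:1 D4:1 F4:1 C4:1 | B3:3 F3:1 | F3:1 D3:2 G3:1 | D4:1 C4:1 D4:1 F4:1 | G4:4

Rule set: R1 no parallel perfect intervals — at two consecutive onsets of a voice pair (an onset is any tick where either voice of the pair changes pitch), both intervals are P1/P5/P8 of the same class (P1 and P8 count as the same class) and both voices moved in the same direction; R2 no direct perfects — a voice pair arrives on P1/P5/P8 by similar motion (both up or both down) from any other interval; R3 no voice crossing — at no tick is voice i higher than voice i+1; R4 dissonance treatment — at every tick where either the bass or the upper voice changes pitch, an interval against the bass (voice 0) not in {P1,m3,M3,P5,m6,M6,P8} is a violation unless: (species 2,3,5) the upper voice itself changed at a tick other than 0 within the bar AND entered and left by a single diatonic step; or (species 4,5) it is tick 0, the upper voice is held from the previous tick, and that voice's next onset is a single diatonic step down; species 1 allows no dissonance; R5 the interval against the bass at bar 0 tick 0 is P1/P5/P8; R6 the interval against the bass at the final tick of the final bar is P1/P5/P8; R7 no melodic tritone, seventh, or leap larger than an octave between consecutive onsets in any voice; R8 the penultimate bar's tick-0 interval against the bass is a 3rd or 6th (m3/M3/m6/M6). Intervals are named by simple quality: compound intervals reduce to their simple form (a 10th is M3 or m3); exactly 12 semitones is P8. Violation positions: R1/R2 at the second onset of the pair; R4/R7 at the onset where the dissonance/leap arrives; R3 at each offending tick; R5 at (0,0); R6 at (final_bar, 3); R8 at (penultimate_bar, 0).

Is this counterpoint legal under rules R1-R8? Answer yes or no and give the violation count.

No (5 violations)

bar 0: v0=G3 v1=G4 (P8)
bar 1: v0=F3 v1=C4 (P5)
bar 2: v0=D3 v1=B3 (M6)
bar 3: v0=B2 v1=F3 (TT)
bar 4: v0=F3 v1=D4 (M6)
bar 5: v0=G3 v1=G4 (P8)
  R1 @ bar1.0: G3/D4 P5 -> F3/C4 P5 similar
  R7 @ bar2.3: B3->F3 leap 6st
  R4 @ bar3.0: B2/F3 TT untreated
  R7 @ bar4.0: B2->F3 leap 6st
  R1 @ bar5.0: F3/F4 P8 -> G3/G4 P8 similar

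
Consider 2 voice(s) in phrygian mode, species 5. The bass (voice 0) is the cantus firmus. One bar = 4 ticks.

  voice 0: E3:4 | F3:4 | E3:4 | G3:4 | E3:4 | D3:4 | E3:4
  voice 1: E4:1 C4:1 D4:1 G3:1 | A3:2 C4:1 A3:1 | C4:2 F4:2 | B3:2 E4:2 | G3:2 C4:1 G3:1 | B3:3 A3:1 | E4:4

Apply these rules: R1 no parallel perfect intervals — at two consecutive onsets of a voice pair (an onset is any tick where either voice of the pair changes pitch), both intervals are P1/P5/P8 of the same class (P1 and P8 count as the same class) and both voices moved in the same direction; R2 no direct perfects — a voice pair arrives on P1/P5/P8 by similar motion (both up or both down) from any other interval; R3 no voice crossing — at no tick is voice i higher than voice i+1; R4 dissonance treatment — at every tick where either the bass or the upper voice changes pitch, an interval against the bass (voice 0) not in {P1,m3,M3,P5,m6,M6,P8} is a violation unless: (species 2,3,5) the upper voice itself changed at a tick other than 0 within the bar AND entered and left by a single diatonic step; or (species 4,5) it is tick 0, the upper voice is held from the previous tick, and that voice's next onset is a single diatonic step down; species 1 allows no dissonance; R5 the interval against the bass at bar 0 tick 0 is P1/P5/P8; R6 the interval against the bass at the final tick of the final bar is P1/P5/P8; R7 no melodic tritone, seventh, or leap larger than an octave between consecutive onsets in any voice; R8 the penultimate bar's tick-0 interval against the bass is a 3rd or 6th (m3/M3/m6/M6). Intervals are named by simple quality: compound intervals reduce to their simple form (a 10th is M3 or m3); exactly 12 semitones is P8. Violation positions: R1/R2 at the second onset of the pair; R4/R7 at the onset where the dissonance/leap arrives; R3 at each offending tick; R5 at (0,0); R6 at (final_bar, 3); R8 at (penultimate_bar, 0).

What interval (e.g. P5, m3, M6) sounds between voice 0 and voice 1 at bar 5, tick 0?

voice 0=D3 voice 1=B3 -> M6

M6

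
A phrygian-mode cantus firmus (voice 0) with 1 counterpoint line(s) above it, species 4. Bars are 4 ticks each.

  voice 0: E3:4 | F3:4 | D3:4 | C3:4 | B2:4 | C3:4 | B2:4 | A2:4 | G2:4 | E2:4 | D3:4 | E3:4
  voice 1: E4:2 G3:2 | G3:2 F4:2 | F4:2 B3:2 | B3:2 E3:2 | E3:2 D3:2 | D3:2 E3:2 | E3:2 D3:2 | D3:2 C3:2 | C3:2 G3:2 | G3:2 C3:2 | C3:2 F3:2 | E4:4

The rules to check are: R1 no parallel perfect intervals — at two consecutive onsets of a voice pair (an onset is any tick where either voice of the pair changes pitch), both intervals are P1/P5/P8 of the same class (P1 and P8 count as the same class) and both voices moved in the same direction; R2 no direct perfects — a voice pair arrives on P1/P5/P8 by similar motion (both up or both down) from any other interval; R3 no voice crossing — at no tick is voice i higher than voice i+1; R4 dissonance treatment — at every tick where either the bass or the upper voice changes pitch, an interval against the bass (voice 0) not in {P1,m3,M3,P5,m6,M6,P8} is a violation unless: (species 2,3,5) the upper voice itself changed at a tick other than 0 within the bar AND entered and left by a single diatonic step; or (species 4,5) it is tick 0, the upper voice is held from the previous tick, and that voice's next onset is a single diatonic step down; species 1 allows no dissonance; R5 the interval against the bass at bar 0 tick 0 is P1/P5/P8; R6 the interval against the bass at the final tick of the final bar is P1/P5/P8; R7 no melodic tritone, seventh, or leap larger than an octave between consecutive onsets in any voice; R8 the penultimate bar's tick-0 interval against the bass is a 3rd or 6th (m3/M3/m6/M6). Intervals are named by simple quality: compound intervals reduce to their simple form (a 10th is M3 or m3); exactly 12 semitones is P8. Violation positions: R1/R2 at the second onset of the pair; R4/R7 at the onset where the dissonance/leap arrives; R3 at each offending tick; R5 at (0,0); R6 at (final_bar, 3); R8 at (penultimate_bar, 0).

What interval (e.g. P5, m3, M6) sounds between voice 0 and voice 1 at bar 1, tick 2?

voice 0=F3 voice 1=F4 -> P8

P8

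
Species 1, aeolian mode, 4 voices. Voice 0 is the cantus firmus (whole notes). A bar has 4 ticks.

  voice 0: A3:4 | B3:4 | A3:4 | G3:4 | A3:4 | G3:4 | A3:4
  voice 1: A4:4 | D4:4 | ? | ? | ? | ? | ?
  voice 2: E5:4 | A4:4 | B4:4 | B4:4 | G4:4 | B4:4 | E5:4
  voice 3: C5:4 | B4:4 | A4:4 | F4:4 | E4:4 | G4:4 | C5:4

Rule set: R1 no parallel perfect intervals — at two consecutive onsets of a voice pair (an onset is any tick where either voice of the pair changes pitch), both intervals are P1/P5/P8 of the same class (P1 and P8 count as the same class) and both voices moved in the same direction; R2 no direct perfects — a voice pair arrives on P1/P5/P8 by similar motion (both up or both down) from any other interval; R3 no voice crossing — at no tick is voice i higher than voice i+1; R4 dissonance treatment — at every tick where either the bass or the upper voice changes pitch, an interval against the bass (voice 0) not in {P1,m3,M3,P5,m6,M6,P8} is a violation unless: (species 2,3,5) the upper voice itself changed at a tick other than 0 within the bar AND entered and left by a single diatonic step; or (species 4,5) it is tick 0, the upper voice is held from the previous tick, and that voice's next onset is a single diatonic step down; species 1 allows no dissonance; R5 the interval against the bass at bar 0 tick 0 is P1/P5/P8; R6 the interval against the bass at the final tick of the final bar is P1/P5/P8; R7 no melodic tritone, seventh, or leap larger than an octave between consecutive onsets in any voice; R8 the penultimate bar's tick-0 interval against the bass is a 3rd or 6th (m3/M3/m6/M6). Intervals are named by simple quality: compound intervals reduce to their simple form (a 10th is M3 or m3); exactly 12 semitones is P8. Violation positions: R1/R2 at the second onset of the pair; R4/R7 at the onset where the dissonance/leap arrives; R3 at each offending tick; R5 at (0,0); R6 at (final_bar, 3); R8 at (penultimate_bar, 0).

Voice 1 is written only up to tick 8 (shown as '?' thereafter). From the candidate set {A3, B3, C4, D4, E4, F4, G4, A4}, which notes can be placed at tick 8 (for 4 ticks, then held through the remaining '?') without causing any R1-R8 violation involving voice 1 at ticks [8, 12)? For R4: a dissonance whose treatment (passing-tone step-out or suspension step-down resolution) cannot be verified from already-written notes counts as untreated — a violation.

A3: violates R2
B3: violates R4
C4: legal
D4: violates R4
E4: violates R1
F4: legal
G4: violates R4
A4: legal

{A4, C4, F4}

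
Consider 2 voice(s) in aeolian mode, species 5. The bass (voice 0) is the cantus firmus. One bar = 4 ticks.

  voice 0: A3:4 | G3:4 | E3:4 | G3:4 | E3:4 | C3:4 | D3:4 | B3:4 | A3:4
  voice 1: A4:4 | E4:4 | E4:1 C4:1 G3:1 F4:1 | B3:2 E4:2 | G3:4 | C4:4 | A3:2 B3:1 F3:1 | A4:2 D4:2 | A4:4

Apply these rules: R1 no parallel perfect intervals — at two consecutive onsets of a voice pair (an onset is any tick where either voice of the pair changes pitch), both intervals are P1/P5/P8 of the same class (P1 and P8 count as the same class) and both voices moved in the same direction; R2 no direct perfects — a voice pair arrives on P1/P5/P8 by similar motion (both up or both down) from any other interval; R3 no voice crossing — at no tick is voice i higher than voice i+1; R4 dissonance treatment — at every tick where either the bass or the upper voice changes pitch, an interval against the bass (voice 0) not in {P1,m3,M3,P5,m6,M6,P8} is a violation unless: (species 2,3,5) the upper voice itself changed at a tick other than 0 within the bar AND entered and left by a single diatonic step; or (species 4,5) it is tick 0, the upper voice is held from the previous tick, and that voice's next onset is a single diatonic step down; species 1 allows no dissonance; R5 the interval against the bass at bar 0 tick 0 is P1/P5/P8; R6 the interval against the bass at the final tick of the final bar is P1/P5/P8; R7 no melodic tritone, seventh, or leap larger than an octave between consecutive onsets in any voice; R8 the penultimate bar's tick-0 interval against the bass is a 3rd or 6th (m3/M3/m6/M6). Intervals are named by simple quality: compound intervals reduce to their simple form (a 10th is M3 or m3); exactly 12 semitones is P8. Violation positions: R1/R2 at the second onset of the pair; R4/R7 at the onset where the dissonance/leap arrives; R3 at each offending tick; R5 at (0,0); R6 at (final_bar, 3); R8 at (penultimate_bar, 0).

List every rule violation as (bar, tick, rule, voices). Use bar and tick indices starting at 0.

(2, 3, R4, (0, 1))
(2, 3, R7, (1,))
(3, 0, R7, (1,))
(6, 3, R7, (1,))
(7, 0, R4, (0, 1))
(7, 0, R7, (1,))
(7, 0, R8, (0, 1))

bar 0: v0=A3 v1=A4 downbeat P8
bar 1: v0=G3 v1=E4 downbeat M6
bar 2: v0=E3 v1=E4 downbeat P8
bar 3: v0=G3 v1=B3 downbeat M3
bar 4: v0=E3 v1=G3 downbeat m3
bar 5: v0=C3 v1=C4 downbeat P8
bar 6: v0=D3 v1=A3 downbeat P5
bar 7: v0=B3 v1=A4 downbeat m7
bar 8: v0=A3 v1=A4 downbeat P8
  -> R4 @ bar 2 tick 3 v(0, 1): E3/F4 m2 untreated
  -> R7 @ bar 2 tick 3 v(1,): G3->F4 leap 10st
  -> R7 @ bar 3 tick 0 v(1,): F4->B3 leap 6st
  -> R7 @ bar 6 tick 3 v(1,): B3->F3 leap 6st
  -> R4 @ bar 7 tick 0 v(0, 1): B3/A4 m7 untreated
  -> R7 @ bar 7 tick 0 v(1,): F3->A4 leap 16st
  -> R8 @ bar 7 tick 0 v(0, 1): penult m7 not 3rd/6th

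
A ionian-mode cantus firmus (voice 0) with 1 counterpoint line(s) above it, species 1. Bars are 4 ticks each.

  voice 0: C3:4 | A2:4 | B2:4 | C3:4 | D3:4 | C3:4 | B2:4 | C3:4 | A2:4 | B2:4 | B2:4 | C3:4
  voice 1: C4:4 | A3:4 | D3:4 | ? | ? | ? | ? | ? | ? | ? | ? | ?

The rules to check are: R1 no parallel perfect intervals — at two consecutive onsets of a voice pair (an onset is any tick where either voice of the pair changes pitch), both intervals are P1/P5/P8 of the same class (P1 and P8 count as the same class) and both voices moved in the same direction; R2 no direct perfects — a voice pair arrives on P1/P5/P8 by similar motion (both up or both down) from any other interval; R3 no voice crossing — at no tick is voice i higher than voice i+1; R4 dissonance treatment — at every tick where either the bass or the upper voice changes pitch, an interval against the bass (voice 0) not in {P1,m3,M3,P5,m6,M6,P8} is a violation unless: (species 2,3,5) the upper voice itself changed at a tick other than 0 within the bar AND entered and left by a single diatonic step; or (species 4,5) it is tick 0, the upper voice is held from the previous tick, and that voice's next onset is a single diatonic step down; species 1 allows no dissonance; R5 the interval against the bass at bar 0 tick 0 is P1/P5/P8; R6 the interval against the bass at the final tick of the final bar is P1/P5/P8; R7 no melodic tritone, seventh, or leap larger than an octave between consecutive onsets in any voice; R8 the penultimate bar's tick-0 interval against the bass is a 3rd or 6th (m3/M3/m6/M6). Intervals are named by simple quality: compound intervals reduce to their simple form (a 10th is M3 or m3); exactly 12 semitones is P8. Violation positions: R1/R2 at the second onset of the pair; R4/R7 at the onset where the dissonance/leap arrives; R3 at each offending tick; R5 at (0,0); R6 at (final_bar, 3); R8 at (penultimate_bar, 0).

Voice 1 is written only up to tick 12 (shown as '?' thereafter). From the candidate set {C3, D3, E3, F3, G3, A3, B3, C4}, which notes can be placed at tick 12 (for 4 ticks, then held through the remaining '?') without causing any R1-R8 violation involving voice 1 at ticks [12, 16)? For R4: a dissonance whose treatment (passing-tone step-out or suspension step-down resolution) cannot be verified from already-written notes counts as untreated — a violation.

C3: legal
D3: violates R4
E3: legal
F3: violates R4
G3: violates R2
A3: legal
B3: violates R4
C4: violates R2,R7

{A3, C3, E3}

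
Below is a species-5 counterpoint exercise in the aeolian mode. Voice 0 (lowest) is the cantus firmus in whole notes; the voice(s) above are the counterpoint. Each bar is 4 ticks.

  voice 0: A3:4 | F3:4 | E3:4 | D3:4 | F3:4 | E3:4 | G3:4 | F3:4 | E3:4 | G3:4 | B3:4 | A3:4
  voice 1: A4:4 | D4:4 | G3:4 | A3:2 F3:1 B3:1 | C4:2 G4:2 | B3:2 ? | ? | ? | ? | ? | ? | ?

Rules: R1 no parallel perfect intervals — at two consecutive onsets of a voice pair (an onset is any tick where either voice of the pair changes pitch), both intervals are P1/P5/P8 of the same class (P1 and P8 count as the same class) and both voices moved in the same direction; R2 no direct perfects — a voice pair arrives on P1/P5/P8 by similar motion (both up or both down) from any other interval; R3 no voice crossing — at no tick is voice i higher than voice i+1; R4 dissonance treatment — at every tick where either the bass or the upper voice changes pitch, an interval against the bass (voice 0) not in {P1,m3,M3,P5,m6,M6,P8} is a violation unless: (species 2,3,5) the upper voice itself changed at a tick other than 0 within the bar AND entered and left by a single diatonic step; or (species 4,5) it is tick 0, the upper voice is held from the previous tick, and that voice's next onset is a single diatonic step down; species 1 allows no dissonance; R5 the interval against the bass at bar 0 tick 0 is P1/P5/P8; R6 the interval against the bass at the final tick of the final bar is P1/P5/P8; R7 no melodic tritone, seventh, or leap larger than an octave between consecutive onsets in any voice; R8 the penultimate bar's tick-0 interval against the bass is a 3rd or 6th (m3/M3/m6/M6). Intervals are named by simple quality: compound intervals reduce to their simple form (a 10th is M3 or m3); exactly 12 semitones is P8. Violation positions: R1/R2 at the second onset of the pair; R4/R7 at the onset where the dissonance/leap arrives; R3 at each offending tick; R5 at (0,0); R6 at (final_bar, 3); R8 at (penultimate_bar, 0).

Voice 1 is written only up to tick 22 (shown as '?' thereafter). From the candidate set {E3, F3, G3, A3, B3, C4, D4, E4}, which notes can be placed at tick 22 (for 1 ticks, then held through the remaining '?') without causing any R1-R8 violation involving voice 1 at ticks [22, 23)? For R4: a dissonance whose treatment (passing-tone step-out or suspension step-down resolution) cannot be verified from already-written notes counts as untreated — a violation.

E3: legal
F3: violates R4,R7
G3: legal
A3: violates R4
B3: legal
C4: legal
D4: violates R4
E4: legal

{B3, C4, E3, E4, G3}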